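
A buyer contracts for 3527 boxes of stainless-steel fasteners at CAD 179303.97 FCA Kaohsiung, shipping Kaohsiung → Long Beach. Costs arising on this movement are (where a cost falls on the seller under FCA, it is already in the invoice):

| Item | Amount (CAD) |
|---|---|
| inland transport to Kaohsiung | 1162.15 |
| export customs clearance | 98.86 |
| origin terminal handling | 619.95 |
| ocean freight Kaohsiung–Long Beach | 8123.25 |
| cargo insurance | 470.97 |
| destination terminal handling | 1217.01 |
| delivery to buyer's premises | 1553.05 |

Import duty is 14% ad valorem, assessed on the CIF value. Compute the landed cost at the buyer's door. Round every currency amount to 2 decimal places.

Total landed cost: CAD 217680.74

FCA: the seller delivers export-cleared goods to the carrier; the buyer bears costs from that point.
Already in the invoice (seller's account under FCA): inland to port, export clearance — exclude.
CIF value = FCA price + origin terminal + freight + insurance = 179303.97 + 619.95 + 8123.25 + 470.97 = 188518.14
Import duty = 188518.14 × 14% = 26392.54
Buyer bears: origin terminal 619.95 + freight 8123.25 + insurance 470.97 + destination terminal 1217.01 + delivery 1553.05 + duty 26392.54 = 38376.77
Landed cost = invoice 179303.97 + 38376.77 = 217680.74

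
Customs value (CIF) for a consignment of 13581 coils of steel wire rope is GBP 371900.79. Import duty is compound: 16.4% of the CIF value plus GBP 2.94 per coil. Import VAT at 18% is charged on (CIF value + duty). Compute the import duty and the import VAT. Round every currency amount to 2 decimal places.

Ad valorem component: 371900.79 × 16.4% = 60991.73
Specific component: 13581 × 2.94 = 39928.14
Import duty = 60991.73 + 39928.14 = 100919.87
VAT base = CIF + duty = 371900.79 + 100919.87 = 472820.66
Import VAT = 472820.66 × 18% = 85107.72

Import duty: GBP 100919.87; import VAT: GBP 85107.72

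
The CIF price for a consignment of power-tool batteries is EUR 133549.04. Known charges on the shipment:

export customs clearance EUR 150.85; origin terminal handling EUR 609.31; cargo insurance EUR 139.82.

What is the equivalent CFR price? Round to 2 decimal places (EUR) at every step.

CFR price: EUR 133409.22

Not relevant to the conversion: export clearance, origin terminal — on the seller under both CIF and CFR; already in the CIF price and stays in the CFR price.
From CIF to CFR, the seller no longer bears: insurance.
CFR price = 133549.04 − 139.82 = 133409.22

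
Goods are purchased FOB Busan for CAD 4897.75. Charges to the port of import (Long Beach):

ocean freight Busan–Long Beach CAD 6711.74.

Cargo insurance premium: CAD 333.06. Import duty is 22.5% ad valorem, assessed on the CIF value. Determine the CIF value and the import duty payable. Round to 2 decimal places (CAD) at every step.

CIF value: CAD 11942.55; import duty: CAD 2687.07

CIF = FOB price + freight + insurance
CIF = 4897.75 + 6711.74 + 333.06 = 11942.55
Import duty = 11942.55 × 22.5% = 2687.07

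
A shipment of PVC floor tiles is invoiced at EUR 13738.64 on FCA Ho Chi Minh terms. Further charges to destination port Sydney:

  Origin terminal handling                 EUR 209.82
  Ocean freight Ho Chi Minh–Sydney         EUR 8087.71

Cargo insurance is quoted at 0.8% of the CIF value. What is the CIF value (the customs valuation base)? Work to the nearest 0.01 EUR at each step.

Let C be the CIF value. C = FCA price + pre-shipment costs + freight + 0.8% × C
C − 0.8% × C = 13738.64 + 209.82 + 8087.71
0.992 × C = 22036.17
C = 22036.17 / 0.992 = 22213.88
Insurance premium = 0.8% × 22213.88 = 177.71

CIF value: EUR 22213.88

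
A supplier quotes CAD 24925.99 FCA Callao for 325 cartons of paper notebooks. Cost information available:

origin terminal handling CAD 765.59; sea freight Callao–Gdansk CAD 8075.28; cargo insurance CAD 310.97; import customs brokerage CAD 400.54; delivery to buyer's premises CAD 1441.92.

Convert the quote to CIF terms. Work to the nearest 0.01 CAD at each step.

Not relevant to the conversion: delivery, brokerage — on the buyer under both terms; not part of either seller's price.
From FCA to CIF, the seller additionally bears: origin terminal, freight, insurance.
CIF price = 24925.99 + 765.59 + 8075.28 + 310.97 = 34077.83

CIF price: CAD 34077.83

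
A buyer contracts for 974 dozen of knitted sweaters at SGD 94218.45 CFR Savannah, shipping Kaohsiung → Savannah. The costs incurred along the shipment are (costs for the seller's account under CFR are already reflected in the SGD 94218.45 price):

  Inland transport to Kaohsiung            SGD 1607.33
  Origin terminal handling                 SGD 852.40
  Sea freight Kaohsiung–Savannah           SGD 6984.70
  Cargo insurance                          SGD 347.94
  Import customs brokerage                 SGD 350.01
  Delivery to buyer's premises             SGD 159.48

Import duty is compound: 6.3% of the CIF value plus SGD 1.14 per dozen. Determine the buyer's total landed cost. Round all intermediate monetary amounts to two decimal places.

Total landed cost: SGD 102143.92

CFR: the seller pays costs through ocean freight to the destination port, but not insurance.
Already in the invoice (seller's account under CFR): inland to port, origin terminal, freight — exclude.
CIF value = CFR price + insurance = 94218.45 + 347.94 = 94566.39
Ad valorem component: 94566.39 × 6.3% = 5957.68
Specific component: 974 × 1.14 = 1110.36
Import duty = 5957.68 + 1110.36 = 7068.04
Buyer bears: insurance 347.94 + brokerage 350.01 + delivery 159.48 + duty 7068.04 = 7925.47
Landed cost = invoice 94218.45 + 7925.47 = 102143.92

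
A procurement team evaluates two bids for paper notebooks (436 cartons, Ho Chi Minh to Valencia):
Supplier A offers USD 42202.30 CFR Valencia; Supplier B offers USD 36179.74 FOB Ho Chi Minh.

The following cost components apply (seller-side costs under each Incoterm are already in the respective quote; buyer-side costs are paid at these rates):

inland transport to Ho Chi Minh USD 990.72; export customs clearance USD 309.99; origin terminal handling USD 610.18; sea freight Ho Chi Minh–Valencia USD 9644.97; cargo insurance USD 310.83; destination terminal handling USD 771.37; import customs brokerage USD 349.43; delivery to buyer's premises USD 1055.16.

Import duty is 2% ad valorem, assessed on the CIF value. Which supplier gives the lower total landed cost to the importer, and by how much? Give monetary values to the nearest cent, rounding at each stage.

Supplier A (CFR):
CIF value = CFR price + insurance = 42202.30 + 310.83 = 42513.13
Import duty = 42513.13 × 2% = 850.26
Buyer bears (A): 310.83 + 771.37 + 349.43 + 1055.16 = 2486.79
Landed cost (A) = invoice 42202.30 + 2486.79 + duty 850.26 = 45539.35
Supplier B (FOB):
CIF value = FOB price + freight + insurance = 36179.74 + 9644.97 + 310.83 = 46135.54
Import duty = 46135.54 × 2% = 922.71
Buyer bears (B): 9644.97 + 310.83 + 771.37 + 349.43 + 1055.16 = 12131.76
Landed cost (B) = invoice 36179.74 + 12131.76 + duty 922.71 = 49234.21
Difference = |45539.35 − 49234.21| = 3694.86

Supplier A is cheaper by USD 3694.86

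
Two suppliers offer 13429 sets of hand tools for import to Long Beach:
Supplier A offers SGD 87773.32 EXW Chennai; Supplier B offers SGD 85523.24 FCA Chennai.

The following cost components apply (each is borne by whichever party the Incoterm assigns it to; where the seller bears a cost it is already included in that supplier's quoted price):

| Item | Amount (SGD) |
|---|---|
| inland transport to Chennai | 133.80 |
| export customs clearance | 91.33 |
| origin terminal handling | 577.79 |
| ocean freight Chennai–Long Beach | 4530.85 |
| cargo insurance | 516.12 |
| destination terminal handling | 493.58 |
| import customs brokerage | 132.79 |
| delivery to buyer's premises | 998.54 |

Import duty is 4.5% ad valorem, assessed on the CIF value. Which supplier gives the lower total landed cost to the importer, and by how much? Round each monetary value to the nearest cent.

Supplier A (EXW):
CIF value = EXW price + inland to port + export clearance + origin terminal + freight + insurance = 87773.32 + 133.80 + 91.33 + 577.79 + 4530.85 + 516.12 = 93623.21
Import duty = 93623.21 × 4.5% = 4213.04
Buyer bears (A): 133.80 + 91.33 + 577.79 + 4530.85 + 516.12 + 493.58 + 132.79 + 998.54 = 7474.80
Landed cost (A) = invoice 87773.32 + 7474.80 + duty 4213.04 = 99461.16
Supplier B (FCA):
CIF value = FCA price + origin terminal + freight + insurance = 85523.24 + 577.79 + 4530.85 + 516.12 = 91148.00
Import duty = 91148.00 × 4.5% = 4101.66
Buyer bears (B): 577.79 + 4530.85 + 516.12 + 493.58 + 132.79 + 998.54 = 7249.67
Landed cost (B) = invoice 85523.24 + 7249.67 + duty 4101.66 = 96874.57
Difference = |99461.16 − 96874.57| = 2586.59

Supplier B is cheaper by SGD 2586.59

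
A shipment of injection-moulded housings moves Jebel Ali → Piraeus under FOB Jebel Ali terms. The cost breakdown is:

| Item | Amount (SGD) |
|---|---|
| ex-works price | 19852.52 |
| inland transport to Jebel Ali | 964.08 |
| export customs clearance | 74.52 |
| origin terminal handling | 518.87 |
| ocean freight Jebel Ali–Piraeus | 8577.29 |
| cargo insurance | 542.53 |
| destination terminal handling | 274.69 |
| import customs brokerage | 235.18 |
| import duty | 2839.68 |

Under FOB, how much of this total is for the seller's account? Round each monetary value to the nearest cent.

FOB: the seller bears costs until goods are on board at the origin port; the buyer bears freight, insurance and all costs thereafter.
Seller's account: goods 19852.52 + inland to port 964.08 + export clearance 74.52 + origin terminal 518.87 = 21409.99
Buyer's account: freight 8577.29 + insurance 542.53 + destination terminal 274.69 + brokerage 235.18 + duty 2839.68 = 12469.37

Seller's account: SGD 21409.99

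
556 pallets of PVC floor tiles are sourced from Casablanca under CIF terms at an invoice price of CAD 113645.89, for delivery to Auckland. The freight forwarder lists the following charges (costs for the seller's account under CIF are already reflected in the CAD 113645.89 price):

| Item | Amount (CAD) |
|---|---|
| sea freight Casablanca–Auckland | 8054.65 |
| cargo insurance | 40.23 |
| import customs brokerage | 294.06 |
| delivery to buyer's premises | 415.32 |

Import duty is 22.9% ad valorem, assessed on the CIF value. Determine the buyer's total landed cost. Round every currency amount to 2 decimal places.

Total landed cost: CAD 140380.18

CIF: the seller pays costs through ocean freight and marine insurance to the destination port.
Already in the invoice (seller's account under CIF): freight, insurance — exclude.
The CIF price already equals the CIF value: 113645.89
Import duty = 113645.89 × 22.9% = 26024.91
Buyer bears: brokerage 294.06 + delivery 415.32 + duty 26024.91 = 26734.29
Landed cost = invoice 113645.89 + 26734.29 = 140380.18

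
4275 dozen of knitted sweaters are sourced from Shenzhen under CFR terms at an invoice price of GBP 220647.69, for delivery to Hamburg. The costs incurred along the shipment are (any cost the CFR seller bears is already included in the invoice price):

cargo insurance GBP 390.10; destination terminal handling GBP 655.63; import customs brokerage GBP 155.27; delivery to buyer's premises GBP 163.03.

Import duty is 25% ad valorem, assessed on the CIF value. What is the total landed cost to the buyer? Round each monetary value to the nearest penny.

CFR: the seller pays costs through ocean freight to the destination port, but not insurance.
CIF value = CFR price + insurance = 220647.69 + 390.10 = 221037.79
Import duty = 221037.79 × 25% = 55259.45
Buyer bears: insurance 390.10 + destination terminal 655.63 + brokerage 155.27 + delivery 163.03 + duty 55259.45 = 56623.48
Landed cost = invoice 220647.69 + 56623.48 = 277271.17

Total landed cost: GBP 277271.17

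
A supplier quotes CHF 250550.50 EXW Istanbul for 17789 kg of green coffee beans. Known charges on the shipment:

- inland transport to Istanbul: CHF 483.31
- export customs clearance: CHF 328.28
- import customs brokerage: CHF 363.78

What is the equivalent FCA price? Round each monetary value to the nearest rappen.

FCA price: CHF 251362.09

Not relevant to the conversion: brokerage — on the buyer under both terms; not part of either seller's price.
From EXW to FCA, the seller additionally bears: inland to port, export clearance.
FCA price = 250550.50 + 483.31 + 328.28 = 251362.09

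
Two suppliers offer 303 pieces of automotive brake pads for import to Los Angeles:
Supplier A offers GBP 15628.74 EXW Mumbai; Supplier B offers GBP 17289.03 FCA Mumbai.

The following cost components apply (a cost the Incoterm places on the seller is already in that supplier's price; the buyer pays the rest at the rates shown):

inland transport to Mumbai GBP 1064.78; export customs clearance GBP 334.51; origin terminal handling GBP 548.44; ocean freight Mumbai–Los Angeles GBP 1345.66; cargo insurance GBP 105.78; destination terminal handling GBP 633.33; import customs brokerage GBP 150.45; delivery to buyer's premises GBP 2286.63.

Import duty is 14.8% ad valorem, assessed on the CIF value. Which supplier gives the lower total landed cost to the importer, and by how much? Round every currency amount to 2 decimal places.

Supplier A is cheaper by GBP 299.63

Supplier A (EXW):
CIF value = EXW price + inland to port + export clearance + origin terminal + freight + insurance = 15628.74 + 1064.78 + 334.51 + 548.44 + 1345.66 + 105.78 = 19027.91
Import duty = 19027.91 × 14.8% = 2816.13
Buyer bears (A): 1064.78 + 334.51 + 548.44 + 1345.66 + 105.78 + 633.33 + 150.45 + 2286.63 = 6469.58
Landed cost (A) = invoice 15628.74 + 6469.58 + duty 2816.13 = 24914.45
Supplier B (FCA):
CIF value = FCA price + origin terminal + freight + insurance = 17289.03 + 548.44 + 1345.66 + 105.78 = 19288.91
Import duty = 19288.91 × 14.8% = 2854.76
Buyer bears (B): 548.44 + 1345.66 + 105.78 + 633.33 + 150.45 + 2286.63 = 5070.29
Landed cost (B) = invoice 17289.03 + 5070.29 + duty 2854.76 = 25214.08
Difference = |24914.45 − 25214.08| = 299.63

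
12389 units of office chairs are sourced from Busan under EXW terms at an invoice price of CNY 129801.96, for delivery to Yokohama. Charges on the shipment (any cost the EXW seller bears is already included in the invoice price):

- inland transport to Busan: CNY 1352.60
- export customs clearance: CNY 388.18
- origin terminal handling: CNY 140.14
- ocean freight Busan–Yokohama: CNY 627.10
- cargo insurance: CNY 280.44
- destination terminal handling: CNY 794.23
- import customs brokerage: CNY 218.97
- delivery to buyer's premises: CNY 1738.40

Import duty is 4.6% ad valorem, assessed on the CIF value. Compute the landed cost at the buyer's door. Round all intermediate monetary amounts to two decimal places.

EXW: the seller makes goods available at their premises; the buyer bears all onward costs.
CIF value = EXW price + inland to port + export clearance + origin terminal + freight + insurance = 129801.96 + 1352.60 + 388.18 + 140.14 + 627.10 + 280.44 = 132590.42
Import duty = 132590.42 × 4.6% = 6099.16
Buyer bears: inland to port 1352.60 + export clearance 388.18 + origin terminal 140.14 + freight 627.10 + insurance 280.44 + destination terminal 794.23 + brokerage 218.97 + delivery 1738.40 + duty 6099.16 = 11639.22
Landed cost = invoice 129801.96 + 11639.22 = 141441.18

Total landed cost: CNY 141441.18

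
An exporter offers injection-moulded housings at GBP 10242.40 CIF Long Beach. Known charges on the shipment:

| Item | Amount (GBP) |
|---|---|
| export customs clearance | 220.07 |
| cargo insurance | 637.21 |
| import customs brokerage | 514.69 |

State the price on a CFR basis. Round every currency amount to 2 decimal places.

Not relevant to the conversion: export clearance — on the seller under both CIF and CFR; already in the CIF price and stays in the CFR price. brokerage — on the buyer under both terms; not part of either seller's price.
From CIF to CFR, the seller no longer bears: insurance.
CFR price = 10242.40 − 637.21 = 9605.19

CFR price: GBP 9605.19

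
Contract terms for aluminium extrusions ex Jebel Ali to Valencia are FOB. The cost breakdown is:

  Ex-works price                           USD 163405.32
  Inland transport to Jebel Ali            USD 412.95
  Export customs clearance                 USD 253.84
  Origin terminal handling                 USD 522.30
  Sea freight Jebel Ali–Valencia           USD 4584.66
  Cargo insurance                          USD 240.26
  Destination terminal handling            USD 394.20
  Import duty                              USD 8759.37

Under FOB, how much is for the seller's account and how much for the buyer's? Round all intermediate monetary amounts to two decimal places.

Seller: USD 164594.41; buyer: USD 13978.49

FOB: the seller bears costs until goods are on board at the origin port; the buyer bears freight, insurance and all costs thereafter.
Seller's account: goods 163405.32 + inland to port 412.95 + export clearance 253.84 + origin terminal 522.30 = 164594.41
Buyer's account: freight 4584.66 + insurance 240.26 + destination terminal 394.20 + duty 8759.37 = 13978.49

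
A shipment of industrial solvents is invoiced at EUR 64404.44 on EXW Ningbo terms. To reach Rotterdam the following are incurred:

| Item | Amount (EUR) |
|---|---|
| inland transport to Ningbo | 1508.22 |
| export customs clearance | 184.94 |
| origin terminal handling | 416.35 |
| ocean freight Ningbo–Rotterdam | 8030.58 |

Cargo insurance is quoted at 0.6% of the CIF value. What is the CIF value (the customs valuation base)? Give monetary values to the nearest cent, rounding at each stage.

Let C be the CIF value. C = EXW price + pre-shipment costs + freight + 0.6% × C
C − 0.6% × C = 64404.44 + 1508.22 + 184.94 + 416.35 + 8030.58
0.994 × C = 74544.53
C = 74544.53 / 0.994 = 74994.50
Insurance premium = 0.6% × 74994.50 = 449.97

CIF value: EUR 74994.50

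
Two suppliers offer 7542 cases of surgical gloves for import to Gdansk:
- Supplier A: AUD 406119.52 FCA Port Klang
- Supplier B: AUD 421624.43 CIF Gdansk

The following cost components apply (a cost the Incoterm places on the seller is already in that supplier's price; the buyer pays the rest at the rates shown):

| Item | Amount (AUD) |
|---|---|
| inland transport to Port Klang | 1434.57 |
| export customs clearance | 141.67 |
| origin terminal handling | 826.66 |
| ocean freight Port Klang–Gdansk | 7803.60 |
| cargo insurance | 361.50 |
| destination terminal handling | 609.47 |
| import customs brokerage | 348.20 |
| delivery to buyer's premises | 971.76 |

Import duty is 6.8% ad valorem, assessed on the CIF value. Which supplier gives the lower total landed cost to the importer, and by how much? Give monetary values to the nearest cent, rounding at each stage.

Supplier A (FCA):
CIF value = FCA price + origin terminal + freight + insurance = 406119.52 + 826.66 + 7803.60 + 361.50 = 415111.28
Import duty = 415111.28 × 6.8% = 28227.57
Buyer bears (A): 826.66 + 7803.60 + 361.50 + 609.47 + 348.20 + 971.76 = 10921.19
Landed cost (A) = invoice 406119.52 + 10921.19 + duty 28227.57 = 445268.28
Supplier B (CIF):
The CIF price already equals the CIF value: 421624.43
Import duty = 421624.43 × 6.8% = 28670.46
Buyer bears (B): 609.47 + 348.20 + 971.76 = 1929.43
Landed cost (B) = invoice 421624.43 + 1929.43 + duty 28670.46 = 452224.32
Difference = |445268.28 − 452224.32| = 6956.04

Supplier A is cheaper by AUD 6956.04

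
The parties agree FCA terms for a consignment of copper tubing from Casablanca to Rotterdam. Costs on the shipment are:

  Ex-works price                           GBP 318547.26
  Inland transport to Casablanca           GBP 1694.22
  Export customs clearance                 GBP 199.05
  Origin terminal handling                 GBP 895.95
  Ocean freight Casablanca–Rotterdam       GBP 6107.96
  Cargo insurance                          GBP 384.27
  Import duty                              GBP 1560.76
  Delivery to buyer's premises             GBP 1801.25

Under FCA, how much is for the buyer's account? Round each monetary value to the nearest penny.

FCA: the seller delivers export-cleared goods to the carrier; the buyer bears costs from that point.
Seller's account: goods 318547.26 + inland to port 1694.22 + export clearance 199.05 = 320440.53
Buyer's account: origin terminal 895.95 + freight 6107.96 + insurance 384.27 + duty 1560.76 + delivery 1801.25 = 10750.19

Buyer's account: GBP 10750.19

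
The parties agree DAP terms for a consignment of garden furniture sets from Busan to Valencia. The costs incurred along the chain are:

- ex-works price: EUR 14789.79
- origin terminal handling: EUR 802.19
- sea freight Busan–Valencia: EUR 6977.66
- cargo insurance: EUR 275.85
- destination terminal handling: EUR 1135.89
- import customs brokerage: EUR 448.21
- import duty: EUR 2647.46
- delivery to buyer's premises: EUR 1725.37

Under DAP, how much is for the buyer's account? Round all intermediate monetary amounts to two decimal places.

Buyer's account: EUR 3095.67

DAP: the seller bears all costs to the named destination except import duty and clearance.
Seller's account: goods 14789.79 + origin terminal 802.19 + freight 6977.66 + insurance 275.85 + destination terminal 1135.89 + delivery 1725.37 = 25706.75
Buyer's account: brokerage 448.21 + duty 2647.46 = 3095.67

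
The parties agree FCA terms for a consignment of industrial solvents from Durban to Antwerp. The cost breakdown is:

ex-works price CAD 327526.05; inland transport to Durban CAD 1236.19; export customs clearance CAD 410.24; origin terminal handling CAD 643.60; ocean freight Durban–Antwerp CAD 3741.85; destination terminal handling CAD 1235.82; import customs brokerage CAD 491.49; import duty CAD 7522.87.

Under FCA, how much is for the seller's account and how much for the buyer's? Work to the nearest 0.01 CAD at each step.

FCA: the seller delivers export-cleared goods to the carrier; the buyer bears costs from that point.
Seller's account: goods 327526.05 + inland to port 1236.19 + export clearance 410.24 = 329172.48
Buyer's account: origin terminal 643.60 + freight 3741.85 + destination terminal 1235.82 + brokerage 491.49 + duty 7522.87 = 13635.63

Seller: CAD 329172.48; buyer: CAD 13635.63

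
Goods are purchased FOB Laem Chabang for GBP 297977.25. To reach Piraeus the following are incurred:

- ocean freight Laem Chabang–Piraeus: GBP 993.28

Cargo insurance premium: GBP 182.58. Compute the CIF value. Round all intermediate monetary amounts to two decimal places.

CIF = FOB price + freight + insurance
CIF = 297977.25 + 993.28 + 182.58 = 299153.11

CIF value: GBP 299153.11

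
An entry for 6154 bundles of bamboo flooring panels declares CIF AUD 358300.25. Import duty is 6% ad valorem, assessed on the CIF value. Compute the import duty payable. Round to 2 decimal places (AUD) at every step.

Import duty = 358300.25 × 6% = 21498.02

Import duty: AUD 21498.02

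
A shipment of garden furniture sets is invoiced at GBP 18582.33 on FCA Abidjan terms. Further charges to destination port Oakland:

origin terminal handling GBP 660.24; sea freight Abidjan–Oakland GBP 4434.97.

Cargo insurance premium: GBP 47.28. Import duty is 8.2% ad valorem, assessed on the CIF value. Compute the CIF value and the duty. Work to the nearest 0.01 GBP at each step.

CIF value: GBP 23724.82; import duty: GBP 1945.44

CIF = FCA price + pre-shipment costs + freight + insurance
CIF = 18582.33 + 660.24 + 4434.97 + 47.28 = 23724.82
Import duty = 23724.82 × 8.2% = 1945.44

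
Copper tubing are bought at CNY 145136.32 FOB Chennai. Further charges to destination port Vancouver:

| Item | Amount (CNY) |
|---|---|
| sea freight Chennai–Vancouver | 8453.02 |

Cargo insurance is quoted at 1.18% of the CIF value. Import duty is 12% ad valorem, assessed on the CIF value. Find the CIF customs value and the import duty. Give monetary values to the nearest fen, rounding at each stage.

Let C be the CIF value. C = FOB price + freight + 1.18% × C
C − 1.18% × C = 145136.32 + 8453.02
0.9882 × C = 153589.34
C = 153589.34 / 0.9882 = 155423.34
Insurance premium = 1.18% × 155423.34 = 1834.00
Import duty = 155423.34 × 12% = 18650.80

CIF value: CNY 155423.34; import duty: CNY 18650.80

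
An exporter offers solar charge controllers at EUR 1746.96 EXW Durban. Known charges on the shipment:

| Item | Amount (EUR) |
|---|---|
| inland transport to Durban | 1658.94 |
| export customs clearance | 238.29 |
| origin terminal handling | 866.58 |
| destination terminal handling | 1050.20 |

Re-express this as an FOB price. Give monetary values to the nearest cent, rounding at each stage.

FOB price: EUR 4510.77

Not relevant to the conversion: destination terminal — on the buyer under both terms; not part of either seller's price.
From EXW to FOB, the seller additionally bears: inland to port, export clearance, origin terminal.
FOB price = 1746.96 + 1658.94 + 238.29 + 866.58 = 4510.77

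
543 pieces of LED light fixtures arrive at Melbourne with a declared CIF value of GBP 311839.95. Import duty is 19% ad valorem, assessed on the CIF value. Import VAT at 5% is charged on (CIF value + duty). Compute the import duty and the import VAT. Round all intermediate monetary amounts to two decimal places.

Import duty: GBP 59249.59; import VAT: GBP 18554.48

Import duty = 311839.95 × 19% = 59249.59
VAT base = CIF + duty = 311839.95 + 59249.59 = 371089.54
Import VAT = 371089.54 × 5% = 18554.48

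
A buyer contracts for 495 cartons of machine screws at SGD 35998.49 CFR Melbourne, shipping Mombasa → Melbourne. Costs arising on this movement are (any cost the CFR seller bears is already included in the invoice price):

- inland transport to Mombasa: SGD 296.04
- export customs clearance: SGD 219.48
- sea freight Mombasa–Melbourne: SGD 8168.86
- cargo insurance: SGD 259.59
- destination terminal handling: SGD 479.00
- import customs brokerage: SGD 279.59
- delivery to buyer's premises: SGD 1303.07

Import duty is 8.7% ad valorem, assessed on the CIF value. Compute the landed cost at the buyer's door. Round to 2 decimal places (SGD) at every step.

CFR: the seller pays costs through ocean freight to the destination port, but not insurance.
Already in the invoice (seller's account under CFR): inland to port, export clearance, freight — exclude.
CIF value = CFR price + insurance = 35998.49 + 259.59 = 36258.08
Import duty = 36258.08 × 8.7% = 3154.45
Buyer bears: insurance 259.59 + destination terminal 479.00 + brokerage 279.59 + delivery 1303.07 + duty 3154.45 = 5475.70
Landed cost = invoice 35998.49 + 5475.70 = 41474.19

Total landed cost: SGD 41474.19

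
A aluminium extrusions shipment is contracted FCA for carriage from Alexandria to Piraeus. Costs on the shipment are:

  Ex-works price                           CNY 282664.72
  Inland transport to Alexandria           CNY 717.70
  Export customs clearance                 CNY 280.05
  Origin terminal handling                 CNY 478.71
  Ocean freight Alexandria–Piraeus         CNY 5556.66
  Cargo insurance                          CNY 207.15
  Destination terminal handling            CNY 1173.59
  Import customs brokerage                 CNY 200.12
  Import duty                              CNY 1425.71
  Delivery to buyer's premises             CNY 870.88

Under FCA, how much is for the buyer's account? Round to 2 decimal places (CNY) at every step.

Buyer's account: CNY 9912.82

FCA: the seller delivers export-cleared goods to the carrier; the buyer bears costs from that point.
Seller's account: goods 282664.72 + inland to port 717.70 + export clearance 280.05 = 283662.47
Buyer's account: origin terminal 478.71 + freight 5556.66 + insurance 207.15 + destination terminal 1173.59 + brokerage 200.12 + duty 1425.71 + delivery 870.88 = 9912.82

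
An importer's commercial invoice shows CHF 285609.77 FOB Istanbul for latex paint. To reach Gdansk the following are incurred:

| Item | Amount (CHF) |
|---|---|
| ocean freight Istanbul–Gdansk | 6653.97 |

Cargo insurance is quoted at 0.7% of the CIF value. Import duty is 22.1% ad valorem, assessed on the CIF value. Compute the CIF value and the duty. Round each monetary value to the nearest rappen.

Let C be the CIF value. C = FOB price + freight + 0.7% × C
C − 0.7% × C = 285609.77 + 6653.97
0.993 × C = 292263.74
C = 292263.74 / 0.993 = 294324.01
Insurance premium = 0.7% × 294324.01 = 2060.27
Import duty = 294324.01 × 22.1% = 65045.61

CIF value: CHF 294324.01; import duty: CHF 65045.61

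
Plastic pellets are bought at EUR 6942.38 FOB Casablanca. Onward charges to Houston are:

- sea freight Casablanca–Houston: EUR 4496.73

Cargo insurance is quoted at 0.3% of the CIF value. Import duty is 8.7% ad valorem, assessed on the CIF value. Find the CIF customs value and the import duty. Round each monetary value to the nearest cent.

Let C be the CIF value. C = FOB price + freight + 0.3% × C
C − 0.3% × C = 6942.38 + 4496.73
0.997 × C = 11439.11
C = 11439.11 / 0.997 = 11473.53
Insurance premium = 0.3% × 11473.53 = 34.42
Import duty = 11473.53 × 8.7% = 998.20

CIF value: EUR 11473.53; import duty: EUR 998.20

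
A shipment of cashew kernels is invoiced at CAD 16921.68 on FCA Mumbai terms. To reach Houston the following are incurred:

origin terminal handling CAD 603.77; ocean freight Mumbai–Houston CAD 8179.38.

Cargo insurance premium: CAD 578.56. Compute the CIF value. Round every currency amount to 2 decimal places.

CIF value: CAD 26283.39

CIF = FCA price + pre-shipment costs + freight + insurance
CIF = 16921.68 + 603.77 + 8179.38 + 578.56 = 26283.39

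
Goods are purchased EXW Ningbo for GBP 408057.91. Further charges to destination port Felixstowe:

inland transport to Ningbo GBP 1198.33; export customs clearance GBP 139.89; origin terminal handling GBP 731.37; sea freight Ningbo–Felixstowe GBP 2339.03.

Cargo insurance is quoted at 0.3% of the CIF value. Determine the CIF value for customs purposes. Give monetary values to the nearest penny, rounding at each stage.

Let C be the CIF value. C = EXW price + pre-shipment costs + freight + 0.3% × C
C − 0.3% × C = 408057.91 + 1198.33 + 139.89 + 731.37 + 2339.03
0.997 × C = 412466.53
C = 412466.53 / 0.997 = 413707.65
Insurance premium = 0.3% × 413707.65 = 1241.12

CIF value: GBP 413707.65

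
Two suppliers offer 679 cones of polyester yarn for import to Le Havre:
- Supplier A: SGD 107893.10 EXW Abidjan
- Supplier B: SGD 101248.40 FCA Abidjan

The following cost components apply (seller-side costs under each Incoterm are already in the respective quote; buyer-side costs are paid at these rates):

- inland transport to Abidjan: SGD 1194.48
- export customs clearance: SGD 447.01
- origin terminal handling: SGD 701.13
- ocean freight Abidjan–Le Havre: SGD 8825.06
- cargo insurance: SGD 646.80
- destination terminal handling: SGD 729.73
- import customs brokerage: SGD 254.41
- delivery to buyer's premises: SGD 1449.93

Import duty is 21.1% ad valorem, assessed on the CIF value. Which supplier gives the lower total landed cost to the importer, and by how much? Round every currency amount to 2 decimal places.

Supplier B is cheaper by SGD 10034.58

Supplier A (EXW):
CIF value = EXW price + inland to port + export clearance + origin terminal + freight + insurance = 107893.10 + 1194.48 + 447.01 + 701.13 + 8825.06 + 646.80 = 119707.58
Import duty = 119707.58 × 21.1% = 25258.30
Buyer bears (A): 1194.48 + 447.01 + 701.13 + 8825.06 + 646.80 + 729.73 + 254.41 + 1449.93 = 14248.55
Landed cost (A) = invoice 107893.10 + 14248.55 + duty 25258.30 = 147399.95
Supplier B (FCA):
CIF value = FCA price + origin terminal + freight + insurance = 101248.40 + 701.13 + 8825.06 + 646.80 = 111421.39
Import duty = 111421.39 × 21.1% = 23509.91
Buyer bears (B): 701.13 + 8825.06 + 646.80 + 729.73 + 254.41 + 1449.93 = 12607.06
Landed cost (B) = invoice 101248.40 + 12607.06 + duty 23509.91 = 137365.37
Difference = |147399.95 − 137365.37| = 10034.58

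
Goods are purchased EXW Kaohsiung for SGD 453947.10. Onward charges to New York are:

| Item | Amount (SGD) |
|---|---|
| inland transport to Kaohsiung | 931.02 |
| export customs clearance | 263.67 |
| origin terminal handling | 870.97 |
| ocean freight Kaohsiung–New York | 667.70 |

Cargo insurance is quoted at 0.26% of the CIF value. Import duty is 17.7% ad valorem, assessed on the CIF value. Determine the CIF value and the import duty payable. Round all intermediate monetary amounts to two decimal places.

Let C be the CIF value. C = EXW price + pre-shipment costs + freight + 0.26% × C
C − 0.26% × C = 453947.10 + 931.02 + 263.67 + 870.97 + 667.70
0.9974 × C = 456680.46
C = 456680.46 / 0.9974 = 457870.92
Insurance premium = 0.26% × 457870.92 = 1190.46
Import duty = 457870.92 × 17.7% = 81043.15

CIF value: SGD 457870.92; import duty: SGD 81043.15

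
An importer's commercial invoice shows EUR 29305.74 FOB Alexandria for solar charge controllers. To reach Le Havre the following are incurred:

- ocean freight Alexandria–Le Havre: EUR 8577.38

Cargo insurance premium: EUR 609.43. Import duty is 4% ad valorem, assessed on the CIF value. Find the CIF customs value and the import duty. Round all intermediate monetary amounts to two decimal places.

CIF = FOB price + freight + insurance
CIF = 29305.74 + 8577.38 + 609.43 = 38492.55
Import duty = 38492.55 × 4% = 1539.70

CIF value: EUR 38492.55; import duty: EUR 1539.70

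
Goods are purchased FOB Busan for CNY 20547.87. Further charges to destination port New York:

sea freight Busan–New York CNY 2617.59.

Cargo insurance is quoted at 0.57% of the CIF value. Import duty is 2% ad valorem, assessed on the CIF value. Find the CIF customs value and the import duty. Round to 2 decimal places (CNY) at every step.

CIF value: CNY 23298.26; import duty: CNY 465.97

Let C be the CIF value. C = FOB price + freight + 0.57% × C
C − 0.57% × C = 20547.87 + 2617.59
0.9943 × C = 23165.46
C = 23165.46 / 0.9943 = 23298.26
Insurance premium = 0.57% × 23298.26 = 132.80
Import duty = 23298.26 × 2% = 465.97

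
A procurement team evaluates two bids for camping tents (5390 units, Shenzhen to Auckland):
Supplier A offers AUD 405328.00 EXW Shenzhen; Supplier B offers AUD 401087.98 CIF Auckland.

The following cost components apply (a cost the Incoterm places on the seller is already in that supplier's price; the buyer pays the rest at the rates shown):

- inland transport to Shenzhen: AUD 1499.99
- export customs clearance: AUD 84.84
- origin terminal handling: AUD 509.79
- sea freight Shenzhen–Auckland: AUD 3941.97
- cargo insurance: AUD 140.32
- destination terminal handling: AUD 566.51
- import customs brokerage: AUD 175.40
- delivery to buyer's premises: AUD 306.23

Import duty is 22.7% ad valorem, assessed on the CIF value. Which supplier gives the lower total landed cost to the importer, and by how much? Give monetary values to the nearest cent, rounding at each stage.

Supplier B is cheaper by AUD 12781.57

Supplier A (EXW):
CIF value = EXW price + inland to port + export clearance + origin terminal + freight + insurance = 405328.00 + 1499.99 + 84.84 + 509.79 + 3941.97 + 140.32 = 411504.91
Import duty = 411504.91 × 22.7% = 93411.61
Buyer bears (A): 1499.99 + 84.84 + 509.79 + 3941.97 + 140.32 + 566.51 + 175.40 + 306.23 = 7225.05
Landed cost (A) = invoice 405328.00 + 7225.05 + duty 93411.61 = 505964.66
Supplier B (CIF):
The CIF price already equals the CIF value: 401087.98
Import duty = 401087.98 × 22.7% = 91046.97
Buyer bears (B): 566.51 + 175.40 + 306.23 = 1048.14
Landed cost (B) = invoice 401087.98 + 1048.14 + duty 91046.97 = 493183.09
Difference = |505964.66 − 493183.09| = 12781.57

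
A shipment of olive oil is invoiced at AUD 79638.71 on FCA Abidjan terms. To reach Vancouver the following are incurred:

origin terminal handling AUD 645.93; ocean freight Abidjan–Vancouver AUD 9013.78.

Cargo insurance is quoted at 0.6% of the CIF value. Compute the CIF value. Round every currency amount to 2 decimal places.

Let C be the CIF value. C = FCA price + pre-shipment costs + freight + 0.6% × C
C − 0.6% × C = 79638.71 + 645.93 + 9013.78
0.994 × C = 89298.42
C = 89298.42 / 0.994 = 89837.44
Insurance premium = 0.6% × 89837.44 = 539.02

CIF value: AUD 89837.44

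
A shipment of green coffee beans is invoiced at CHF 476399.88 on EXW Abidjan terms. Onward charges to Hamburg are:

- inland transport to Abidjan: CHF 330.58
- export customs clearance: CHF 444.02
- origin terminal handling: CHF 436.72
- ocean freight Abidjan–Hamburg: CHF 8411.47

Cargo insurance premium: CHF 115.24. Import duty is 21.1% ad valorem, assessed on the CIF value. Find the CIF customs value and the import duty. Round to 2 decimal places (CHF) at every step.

CIF value: CHF 486137.91; import duty: CHF 102575.10

CIF = EXW price + pre-shipment costs + freight + insurance
CIF = 476399.88 + 330.58 + 444.02 + 436.72 + 8411.47 + 115.24 = 486137.91
Import duty = 486137.91 × 21.1% = 102575.10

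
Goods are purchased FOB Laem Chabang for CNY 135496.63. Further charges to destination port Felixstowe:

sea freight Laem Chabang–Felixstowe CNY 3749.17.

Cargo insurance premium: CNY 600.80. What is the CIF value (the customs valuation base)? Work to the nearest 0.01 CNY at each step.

CIF = FOB price + freight + insurance
CIF = 135496.63 + 3749.17 + 600.80 = 139846.60

CIF value: CNY 139846.60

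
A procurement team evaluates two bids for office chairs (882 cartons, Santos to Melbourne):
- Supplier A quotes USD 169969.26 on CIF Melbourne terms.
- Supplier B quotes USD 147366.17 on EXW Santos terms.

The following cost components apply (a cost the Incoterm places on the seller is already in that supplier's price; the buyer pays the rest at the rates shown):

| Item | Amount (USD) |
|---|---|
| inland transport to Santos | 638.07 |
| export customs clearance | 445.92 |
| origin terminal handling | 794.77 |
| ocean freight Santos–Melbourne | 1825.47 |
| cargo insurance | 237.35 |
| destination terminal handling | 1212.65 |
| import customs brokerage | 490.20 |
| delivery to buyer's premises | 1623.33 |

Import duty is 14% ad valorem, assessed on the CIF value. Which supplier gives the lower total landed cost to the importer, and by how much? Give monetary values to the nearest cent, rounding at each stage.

Supplier B is cheaper by USD 21274.12

Supplier A (CIF):
The CIF price already equals the CIF value: 169969.26
Import duty = 169969.26 × 14% = 23795.70
Buyer bears (A): 1212.65 + 490.20 + 1623.33 = 3326.18
Landed cost (A) = invoice 169969.26 + 3326.18 + duty 23795.70 = 197091.14
Supplier B (EXW):
CIF value = EXW price + inland to port + export clearance + origin terminal + freight + insurance = 147366.17 + 638.07 + 445.92 + 794.77 + 1825.47 + 237.35 = 151307.75
Import duty = 151307.75 × 14% = 21183.09
Buyer bears (B): 638.07 + 445.92 + 794.77 + 1825.47 + 237.35 + 1212.65 + 490.20 + 1623.33 = 7267.76
Landed cost (B) = invoice 147366.17 + 7267.76 + duty 21183.09 = 175817.02
Difference = |197091.14 − 175817.02| = 21274.12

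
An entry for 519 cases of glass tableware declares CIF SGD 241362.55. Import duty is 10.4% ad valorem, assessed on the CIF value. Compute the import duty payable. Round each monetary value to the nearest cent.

Import duty = 241362.55 × 10.4% = 25101.71

Import duty: SGD 25101.71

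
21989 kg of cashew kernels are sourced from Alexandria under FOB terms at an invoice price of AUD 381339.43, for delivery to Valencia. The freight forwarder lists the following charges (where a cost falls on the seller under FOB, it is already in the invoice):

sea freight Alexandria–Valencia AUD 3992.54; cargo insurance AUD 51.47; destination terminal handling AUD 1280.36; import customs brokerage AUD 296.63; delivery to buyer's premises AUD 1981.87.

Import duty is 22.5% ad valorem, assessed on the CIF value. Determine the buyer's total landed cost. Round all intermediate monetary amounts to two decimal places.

FOB: the seller bears costs until goods are on board at the origin port; the buyer bears freight, insurance and all costs thereafter.
CIF value = FOB price + freight + insurance = 381339.43 + 3992.54 + 51.47 = 385383.44
Import duty = 385383.44 × 22.5% = 86711.27
Buyer bears: freight 3992.54 + insurance 51.47 + destination terminal 1280.36 + brokerage 296.63 + delivery 1981.87 + duty 86711.27 = 94314.14
Landed cost = invoice 381339.43 + 94314.14 = 475653.57

Total landed cost: AUD 475653.57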